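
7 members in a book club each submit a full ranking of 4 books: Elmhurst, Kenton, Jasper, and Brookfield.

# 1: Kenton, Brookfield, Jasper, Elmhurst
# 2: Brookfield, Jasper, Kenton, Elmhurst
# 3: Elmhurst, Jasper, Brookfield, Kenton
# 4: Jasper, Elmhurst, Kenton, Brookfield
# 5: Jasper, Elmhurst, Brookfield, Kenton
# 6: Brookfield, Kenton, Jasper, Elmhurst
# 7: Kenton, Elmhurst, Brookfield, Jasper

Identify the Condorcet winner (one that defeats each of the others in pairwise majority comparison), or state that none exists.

Head-to-head results (7 voters total):
Elmhurst vs Kenton: Kenton wins 4–3.
Elmhurst vs Jasper: Jasper wins 5–2.
Elmhurst vs Brookfield: Elmhurst wins 4–3.
Kenton vs Jasper: Jasper wins 4–3.
Kenton vs Brookfield: Brookfield wins 4–3.
Jasper vs Brookfield: Brookfield wins 4–3.
No candidate beats all others: Elmhurst beats Brookfield beats Kenton beats Elmhurst, a majority cycle.

None — there is no Condorcet winner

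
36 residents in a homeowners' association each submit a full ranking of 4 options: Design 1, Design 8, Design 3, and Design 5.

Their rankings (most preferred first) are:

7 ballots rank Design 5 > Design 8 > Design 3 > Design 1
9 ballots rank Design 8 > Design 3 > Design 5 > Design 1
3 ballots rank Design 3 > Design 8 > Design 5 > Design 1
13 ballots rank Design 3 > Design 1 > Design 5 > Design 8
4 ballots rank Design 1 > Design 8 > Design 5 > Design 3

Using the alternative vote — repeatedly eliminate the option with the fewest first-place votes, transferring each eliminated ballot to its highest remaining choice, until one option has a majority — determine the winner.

Round 1: Design 3 16, Design 8 9, Design 5 7, Design 1 4. Design 1 has the fewest and is eliminated.
Round 2: Design 3 16, Design 8 13, Design 5 7. Design 5 has the fewest and is eliminated.
Round 3: Design 8 20, Design 3 16. Design 8 has a majority.

Design 8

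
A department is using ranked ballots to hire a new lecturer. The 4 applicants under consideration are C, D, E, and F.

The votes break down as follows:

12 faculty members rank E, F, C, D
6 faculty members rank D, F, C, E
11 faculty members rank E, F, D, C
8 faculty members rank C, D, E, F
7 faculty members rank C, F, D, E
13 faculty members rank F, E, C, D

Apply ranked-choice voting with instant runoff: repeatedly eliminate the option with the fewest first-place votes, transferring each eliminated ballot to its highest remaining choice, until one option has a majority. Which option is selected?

E

Round 1: E 23, C 15, F 13, D 6. D has the fewest and is eliminated.
Round 2: E 23, F 19, C 15. C has the fewest and is eliminated.
Round 3: E 31, F 26. E has a majority.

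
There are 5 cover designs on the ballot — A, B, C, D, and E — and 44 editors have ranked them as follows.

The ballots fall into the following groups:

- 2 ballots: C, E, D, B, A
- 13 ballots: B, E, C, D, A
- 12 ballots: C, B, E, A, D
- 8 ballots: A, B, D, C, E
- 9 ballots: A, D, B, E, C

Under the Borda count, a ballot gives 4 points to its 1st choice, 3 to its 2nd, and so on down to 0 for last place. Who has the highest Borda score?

Borda scores:
  A: 2·0 + 13·0 + 12·1 + 8·4 + 9·4 = 80
  B: 2·1 + 13·4 + 12·3 + 8·3 + 9·2 = 132
  C: 2·4 + 13·2 + 12·4 + 8·1 + 9·0 = 90
  D: 2·2 + 13·1 + 12·0 + 8·2 + 9·3 = 60
  E: 2·3 + 13·3 + 12·2 + 8·0 + 9·1 = 78
B has the highest total.

B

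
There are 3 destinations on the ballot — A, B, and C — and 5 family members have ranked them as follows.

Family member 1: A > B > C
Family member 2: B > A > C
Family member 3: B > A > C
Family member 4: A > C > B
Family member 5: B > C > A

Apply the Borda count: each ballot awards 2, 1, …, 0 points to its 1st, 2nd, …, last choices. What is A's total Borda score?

6

Borda scores:
  A: 2 + 1 + 1 + 2 + 0 = 6
  B: 1 + 2 + 2 + 0 + 2 = 7
  C: 0 + 0 + 0 + 1 + 1 = 2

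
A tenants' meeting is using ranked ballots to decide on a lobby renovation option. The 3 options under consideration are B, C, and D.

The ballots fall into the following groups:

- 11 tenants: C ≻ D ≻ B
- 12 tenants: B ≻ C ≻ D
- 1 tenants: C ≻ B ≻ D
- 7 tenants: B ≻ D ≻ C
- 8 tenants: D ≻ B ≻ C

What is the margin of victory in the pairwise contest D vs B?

Ballots ranking D above B: 11+8 = 19.
Ballots ranking B above D: 12+1+7 = 20.
B wins 20–19, a margin of 1.

1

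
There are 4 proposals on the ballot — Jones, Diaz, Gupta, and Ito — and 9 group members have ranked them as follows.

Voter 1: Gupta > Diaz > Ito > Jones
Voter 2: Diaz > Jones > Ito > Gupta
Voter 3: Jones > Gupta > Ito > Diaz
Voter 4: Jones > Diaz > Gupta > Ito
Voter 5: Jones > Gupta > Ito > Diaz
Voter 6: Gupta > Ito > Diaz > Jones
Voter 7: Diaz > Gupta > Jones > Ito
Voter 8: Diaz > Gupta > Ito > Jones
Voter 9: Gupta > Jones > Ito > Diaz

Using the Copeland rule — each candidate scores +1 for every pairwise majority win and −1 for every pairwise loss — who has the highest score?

Gupta

Pairwise results:
  Jones vs Diaz: Diaz wins 5–4.
  Jones vs Gupta: Gupta wins 5–4.
  Jones vs Ito: Jones wins 6–3.
  Diaz vs Gupta: Gupta wins 5–4.
  Diaz vs Ito: Diaz wins 5–4.
  Gupta vs Ito: Gupta wins 8–1.
Copeland scores (wins − losses):
  Jones: 1 − 2 = -1
  Diaz: 2 − 1 = 1
  Gupta: 3 − 0 = 3
  Ito: 0 − 3 = -3
Gupta has the best Copeland score.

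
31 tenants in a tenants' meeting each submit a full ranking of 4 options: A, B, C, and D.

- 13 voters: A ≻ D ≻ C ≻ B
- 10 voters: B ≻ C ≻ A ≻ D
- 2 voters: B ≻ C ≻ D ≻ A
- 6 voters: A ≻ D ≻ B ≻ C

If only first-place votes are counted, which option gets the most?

First-place vote totals:
  A: 19
  B: 12
  C: 0
  D: 0
A has the most first-place votes.

A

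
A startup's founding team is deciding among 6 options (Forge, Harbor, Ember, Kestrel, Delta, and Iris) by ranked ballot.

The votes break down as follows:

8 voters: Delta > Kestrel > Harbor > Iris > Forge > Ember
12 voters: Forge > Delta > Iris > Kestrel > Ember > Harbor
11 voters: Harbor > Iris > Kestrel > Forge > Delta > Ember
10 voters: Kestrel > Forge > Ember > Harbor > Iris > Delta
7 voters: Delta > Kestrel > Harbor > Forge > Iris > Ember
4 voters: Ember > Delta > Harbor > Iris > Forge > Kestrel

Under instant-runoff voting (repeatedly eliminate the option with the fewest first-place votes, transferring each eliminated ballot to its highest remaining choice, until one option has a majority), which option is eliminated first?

Round 1: Delta 15, Forge 12, Harbor 11, Kestrel 10, Ember 4, Iris 0. Iris has the fewest and is eliminated.
Round 2: Delta 15, Forge 12, Harbor 11, Kestrel 10, Ember 4. Ember has the fewest and is eliminated.
Round 3: Delta 19, Forge 12, Harbor 11, Kestrel 10. Kestrel has the fewest and is eliminated.
Round 4: Forge 22, Delta 19, Harbor 11. Harbor has the fewest and is eliminated.
Round 5: Forge 33, Delta 19. Forge has a majority.

Iris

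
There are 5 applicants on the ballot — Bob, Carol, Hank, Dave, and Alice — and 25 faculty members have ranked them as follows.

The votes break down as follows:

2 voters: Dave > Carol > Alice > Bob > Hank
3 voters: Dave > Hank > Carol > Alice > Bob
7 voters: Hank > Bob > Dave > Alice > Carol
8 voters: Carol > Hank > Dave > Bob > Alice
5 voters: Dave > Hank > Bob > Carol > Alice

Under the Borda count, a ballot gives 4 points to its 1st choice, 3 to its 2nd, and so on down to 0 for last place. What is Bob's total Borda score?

41

Borda scores:
  Bob: 2·1 + 3·0 + 7·3 + 8·1 + 5·2 = 41
  Carol: 2·3 + 3·2 + 7·0 + 8·4 + 5·1 = 49
  Hank: 2·0 + 3·3 + 7·4 + 8·3 + 5·3 = 76
  Dave: 2·4 + 3·4 + 7·2 + 8·2 + 5·4 = 70
  Alice: 2·2 + 3·1 + 7·1 + 8·0 + 5·0 = 14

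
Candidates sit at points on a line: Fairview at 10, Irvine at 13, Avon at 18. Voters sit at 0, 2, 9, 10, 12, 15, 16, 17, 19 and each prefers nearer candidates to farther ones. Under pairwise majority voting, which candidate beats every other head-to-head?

With single-peaked preferences on a line, the Condorcet winner is the candidate closest to the median voter.
The median voter (position 12) is closest to Irvine at 13.
Check: Irvine vs Avon — voters closer to Irvine: 6 of 9.

Irvine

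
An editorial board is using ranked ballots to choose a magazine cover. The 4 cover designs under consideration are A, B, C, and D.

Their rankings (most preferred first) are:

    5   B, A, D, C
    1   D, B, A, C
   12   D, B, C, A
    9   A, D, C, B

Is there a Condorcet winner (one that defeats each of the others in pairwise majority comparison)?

No

Head-to-head results (27 voters total):
A vs B: B wins 18–9.
A vs C: A wins 15–12.
A vs D: A wins 14–13.
B vs C: B wins 18–9.
B vs D: D wins 22–5.
C vs D: D wins 27–0.
No candidate beats all others: A beats D beats B beats A, a majority cycle.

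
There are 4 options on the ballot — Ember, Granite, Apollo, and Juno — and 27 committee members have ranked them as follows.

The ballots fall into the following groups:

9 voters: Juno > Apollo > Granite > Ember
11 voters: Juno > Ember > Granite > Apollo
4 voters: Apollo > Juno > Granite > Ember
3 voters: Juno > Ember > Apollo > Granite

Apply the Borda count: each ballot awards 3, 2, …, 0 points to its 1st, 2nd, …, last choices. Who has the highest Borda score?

Juno

Borda scores:
  Ember: 9·0 + 11·2 + 4·0 + 3·2 = 28
  Granite: 9·1 + 11·1 + 4·1 + 3·0 = 24
  Apollo: 9·2 + 11·0 + 4·3 + 3·1 = 33
  Juno: 9·3 + 11·3 + 4·2 + 3·3 = 77
Juno has the highest total.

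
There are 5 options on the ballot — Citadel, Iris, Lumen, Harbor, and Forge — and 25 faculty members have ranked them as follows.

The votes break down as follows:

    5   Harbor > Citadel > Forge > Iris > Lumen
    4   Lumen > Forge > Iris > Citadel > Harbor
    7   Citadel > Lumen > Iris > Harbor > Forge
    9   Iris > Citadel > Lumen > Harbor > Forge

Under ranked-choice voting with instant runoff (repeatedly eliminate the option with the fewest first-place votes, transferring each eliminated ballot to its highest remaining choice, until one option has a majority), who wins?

Iris

Round 1: Iris 9, Citadel 7, Harbor 5, Lumen 4, Forge 0. Forge has the fewest and is eliminated.
Round 2: Iris 9, Citadel 7, Harbor 5, Lumen 4. Lumen has the fewest and is eliminated.
Round 3: Iris 13, Citadel 7, Harbor 5. Iris has a majority.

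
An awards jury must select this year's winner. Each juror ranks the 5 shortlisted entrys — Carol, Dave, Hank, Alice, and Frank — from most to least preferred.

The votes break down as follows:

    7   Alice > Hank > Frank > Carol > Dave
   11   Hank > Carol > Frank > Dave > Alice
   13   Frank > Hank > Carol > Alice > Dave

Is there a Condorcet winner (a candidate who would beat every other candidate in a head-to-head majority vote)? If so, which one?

Head-to-head results (31 voters total):
Carol vs Dave: Carol wins 31–0.
Carol vs Hank: Hank wins 31–0.
Carol vs Alice: Carol wins 24–7.
Carol vs Frank: Frank wins 20–11.
Dave vs Hank: Hank wins 31–0.
Dave vs Alice: Alice wins 20–11.
Dave vs Frank: Frank wins 31–0.
Hank vs Alice: Hank wins 24–7.
Hank vs Frank: Hank wins 18–13.
Alice vs Frank: Frank wins 24–7.
Hank beats each rival — Carol (31–0), Dave (31–0), Alice (24–7), Frank (18–13) — so Hank is the Condorcet winner.

Hank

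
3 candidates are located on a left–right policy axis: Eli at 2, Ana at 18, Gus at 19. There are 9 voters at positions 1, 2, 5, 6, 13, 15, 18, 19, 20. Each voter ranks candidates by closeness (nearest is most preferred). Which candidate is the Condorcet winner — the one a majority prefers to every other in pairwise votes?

With single-peaked preferences on a line, the Condorcet winner is the candidate closest to the median voter.
The median voter (position 13) is closest to Ana at 18.
Check: Ana vs Eli — voters closer to Ana: 5 of 9.

Ana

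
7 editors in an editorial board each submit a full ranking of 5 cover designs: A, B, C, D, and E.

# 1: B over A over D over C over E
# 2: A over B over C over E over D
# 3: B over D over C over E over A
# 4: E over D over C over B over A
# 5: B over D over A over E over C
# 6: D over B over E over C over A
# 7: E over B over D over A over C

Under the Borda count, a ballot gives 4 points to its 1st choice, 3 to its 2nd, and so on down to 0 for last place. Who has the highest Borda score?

B

Borda scores:
  A: 3 + 4 + 0 + 0 + 2 + 0 + 1 = 10
  B: 4 + 3 + 4 + 1 + 4 + 3 + 3 = 22
  C: 1 + 2 + 2 + 2 + 0 + 1 + 0 = 8
  D: 2 + 0 + 3 + 3 + 3 + 4 + 2 = 17
  E: 0 + 1 + 1 + 4 + 1 + 2 + 4 = 13
B has the highest total.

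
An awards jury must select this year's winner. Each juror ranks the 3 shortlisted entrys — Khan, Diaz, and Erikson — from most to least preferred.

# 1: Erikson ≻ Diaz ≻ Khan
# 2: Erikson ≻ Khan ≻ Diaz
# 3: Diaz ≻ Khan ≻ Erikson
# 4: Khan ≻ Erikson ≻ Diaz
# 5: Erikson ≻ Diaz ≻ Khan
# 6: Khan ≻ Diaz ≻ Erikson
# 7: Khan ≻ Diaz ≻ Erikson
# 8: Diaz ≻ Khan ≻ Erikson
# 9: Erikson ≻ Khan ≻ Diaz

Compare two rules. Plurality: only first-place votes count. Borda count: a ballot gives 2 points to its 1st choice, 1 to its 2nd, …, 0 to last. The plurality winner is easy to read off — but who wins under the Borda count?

Khan

Plurality first-place counts: Khan 3, Diaz 2, Erikson 4 → Erikson.
Borda totals: Khan 10, Diaz 8, Erikson 9 → Khan.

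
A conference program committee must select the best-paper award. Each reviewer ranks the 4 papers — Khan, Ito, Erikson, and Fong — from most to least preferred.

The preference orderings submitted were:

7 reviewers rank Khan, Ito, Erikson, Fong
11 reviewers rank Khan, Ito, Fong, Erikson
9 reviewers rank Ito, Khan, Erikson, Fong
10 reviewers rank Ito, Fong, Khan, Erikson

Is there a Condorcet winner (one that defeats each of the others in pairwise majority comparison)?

Yes

Head-to-head results (37 voters total):
Khan vs Ito: Ito wins 19–18.
Khan vs Erikson: Khan wins 37–0.
Khan vs Fong: Khan wins 27–10.
Ito vs Erikson: Ito wins 37–0.
Ito vs Fong: Ito wins 37–0.
Erikson vs Fong: Fong wins 21–16.
Ito beats each rival — Khan (19–18), Erikson (37–0), Fong (37–0) — so Ito is the Condorcet winner.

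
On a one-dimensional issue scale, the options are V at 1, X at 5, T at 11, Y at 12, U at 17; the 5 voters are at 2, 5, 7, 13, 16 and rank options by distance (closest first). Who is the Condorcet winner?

With single-peaked preferences on a line, the Condorcet winner is the candidate closest to the median voter.
The median voter (position 7) is closest to X at 5.
Check: X vs U — voters closer to X: 3 of 5.

X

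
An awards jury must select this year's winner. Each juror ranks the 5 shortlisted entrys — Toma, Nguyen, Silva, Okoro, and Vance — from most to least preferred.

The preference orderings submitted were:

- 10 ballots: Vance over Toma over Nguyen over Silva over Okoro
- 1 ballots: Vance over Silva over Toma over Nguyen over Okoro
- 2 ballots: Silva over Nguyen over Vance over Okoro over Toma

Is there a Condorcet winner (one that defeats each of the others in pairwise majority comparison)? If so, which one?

Head-to-head results (13 voters total):
Toma vs Nguyen: Toma wins 11–2.
Toma vs Silva: Toma wins 10–3.
Toma vs Okoro: Toma wins 11–2.
Toma vs Vance: Vance wins 13–0.
Nguyen vs Silva: Nguyen wins 10–3.
Nguyen vs Okoro: Nguyen wins 13–0.
Nguyen vs Vance: Vance wins 11–2.
Silva vs Okoro: Silva wins 13–0.
Silva vs Vance: Vance wins 11–2.
Okoro vs Vance: Vance wins 13–0.
Vance beats each rival — Toma (13–0), Nguyen (11–2), Silva (11–2), Okoro (13–0) — so Vance is the Condorcet winner.

Vance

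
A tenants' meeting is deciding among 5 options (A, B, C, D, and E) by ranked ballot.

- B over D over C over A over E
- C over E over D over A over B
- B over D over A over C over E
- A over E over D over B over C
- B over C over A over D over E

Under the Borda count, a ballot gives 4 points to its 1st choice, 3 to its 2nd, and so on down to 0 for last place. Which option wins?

Borda scores:
  A: 1 + 1 + 2 + 4 + 2 = 10
  B: 4 + 0 + 4 + 1 + 4 = 13
  C: 2 + 4 + 1 + 0 + 3 = 10
  D: 3 + 2 + 3 + 2 + 1 = 11
  E: 0 + 3 + 0 + 3 + 0 = 6
B has the highest total.

B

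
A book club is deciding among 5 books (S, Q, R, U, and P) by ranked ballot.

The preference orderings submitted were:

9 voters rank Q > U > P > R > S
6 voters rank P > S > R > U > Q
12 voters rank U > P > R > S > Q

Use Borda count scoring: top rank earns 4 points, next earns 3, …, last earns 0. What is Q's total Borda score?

Borda scores:
  S: 9·0 + 6·3 + 12·1 = 30
  Q: 9·4 + 6·0 + 12·0 = 36
  R: 9·1 + 6·2 + 12·2 = 45
  U: 9·3 + 6·1 + 12·4 = 81
  P: 9·2 + 6·4 + 12·3 = 78

36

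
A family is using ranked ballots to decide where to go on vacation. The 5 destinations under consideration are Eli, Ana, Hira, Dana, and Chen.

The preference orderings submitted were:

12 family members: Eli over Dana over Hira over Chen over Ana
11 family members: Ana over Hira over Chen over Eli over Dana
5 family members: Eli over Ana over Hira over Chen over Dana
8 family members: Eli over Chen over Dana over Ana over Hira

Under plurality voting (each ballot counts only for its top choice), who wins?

First-place vote totals:
  Eli: 25
  Ana: 11
  Hira: 0
  Dana: 0
  Chen: 0
Eli has the most first-place votes.

Eli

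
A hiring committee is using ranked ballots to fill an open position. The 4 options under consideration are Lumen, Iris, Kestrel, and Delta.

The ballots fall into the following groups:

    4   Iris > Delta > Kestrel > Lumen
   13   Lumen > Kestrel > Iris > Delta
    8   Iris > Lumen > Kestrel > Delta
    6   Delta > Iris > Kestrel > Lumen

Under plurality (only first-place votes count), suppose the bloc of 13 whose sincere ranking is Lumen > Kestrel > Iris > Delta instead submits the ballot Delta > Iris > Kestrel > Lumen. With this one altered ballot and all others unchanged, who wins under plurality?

First-place totals with the altered ballot: Lumen 0, Iris 12, Kestrel 0, Delta 19.
The switch changes the winner from Lumen to Delta.

Delta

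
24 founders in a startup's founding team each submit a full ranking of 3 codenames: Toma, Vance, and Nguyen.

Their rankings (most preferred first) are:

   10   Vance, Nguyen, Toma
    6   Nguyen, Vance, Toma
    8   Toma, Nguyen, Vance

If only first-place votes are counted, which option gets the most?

Vance

First-place vote totals:
  Toma: 8
  Vance: 10
  Nguyen: 6
Vance has the most first-place votes.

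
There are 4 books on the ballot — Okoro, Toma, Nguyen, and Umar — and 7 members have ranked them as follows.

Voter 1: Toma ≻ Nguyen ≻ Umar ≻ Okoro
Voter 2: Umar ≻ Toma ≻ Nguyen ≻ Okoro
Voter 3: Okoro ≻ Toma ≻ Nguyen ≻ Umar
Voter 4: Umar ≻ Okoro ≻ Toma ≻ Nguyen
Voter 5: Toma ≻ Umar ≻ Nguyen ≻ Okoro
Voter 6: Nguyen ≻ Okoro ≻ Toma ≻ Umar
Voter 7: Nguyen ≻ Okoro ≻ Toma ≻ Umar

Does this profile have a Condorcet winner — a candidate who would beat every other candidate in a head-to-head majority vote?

No

Head-to-head results (7 voters total):
Okoro vs Toma: Okoro wins 4–3.
Okoro vs Nguyen: Nguyen wins 5–2.
Okoro vs Umar: Umar wins 4–3.
Toma vs Nguyen: Toma wins 5–2.
Toma vs Umar: Toma wins 5–2.
Nguyen vs Umar: Nguyen wins 4–3.
No candidate beats all others: Okoro beats Toma beats Nguyen beats Okoro, a majority cycle.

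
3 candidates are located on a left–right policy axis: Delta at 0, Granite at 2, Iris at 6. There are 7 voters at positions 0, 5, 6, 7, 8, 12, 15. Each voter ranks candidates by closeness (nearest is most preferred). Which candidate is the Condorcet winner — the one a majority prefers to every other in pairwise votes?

With single-peaked preferences on a line, the Condorcet winner is the candidate closest to the median voter.
The median voter (position 7) is closest to Iris at 6.
Check: Iris vs Delta — voters closer to Iris: 6 of 7.

Iris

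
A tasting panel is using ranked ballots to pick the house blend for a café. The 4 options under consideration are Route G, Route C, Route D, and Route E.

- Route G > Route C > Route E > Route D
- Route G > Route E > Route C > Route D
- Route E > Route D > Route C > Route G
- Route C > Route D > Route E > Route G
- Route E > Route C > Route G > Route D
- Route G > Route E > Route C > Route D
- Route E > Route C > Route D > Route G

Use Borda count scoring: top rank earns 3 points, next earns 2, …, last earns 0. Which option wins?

Borda scores:
  Route G: 3 + 3 + 0 + 0 + 1 + 3 + 0 = 10
  Route C: 2 + 1 + 1 + 3 + 2 + 1 + 2 = 12
  Route D: 0 + 0 + 2 + 2 + 0 + 0 + 1 = 5
  Route E: 1 + 2 + 3 + 1 + 3 + 2 + 3 = 15
Route E has the highest total.

Route E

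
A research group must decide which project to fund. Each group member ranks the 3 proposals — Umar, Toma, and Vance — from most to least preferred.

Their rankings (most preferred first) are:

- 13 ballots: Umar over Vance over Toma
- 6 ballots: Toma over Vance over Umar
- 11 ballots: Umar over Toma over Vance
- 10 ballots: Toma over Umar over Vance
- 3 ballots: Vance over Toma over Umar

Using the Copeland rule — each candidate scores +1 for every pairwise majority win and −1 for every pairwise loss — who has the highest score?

Pairwise results:
  Umar vs Toma: Umar wins 24–19.
  Umar vs Vance: Umar wins 34–9.
  Toma vs Vance: Toma wins 27–16.
Copeland scores (wins − losses):
  Umar: 2 − 0 = 2
  Toma: 1 − 1 = 0
  Vance: 0 − 2 = -2
Umar has the best Copeland score.

Umar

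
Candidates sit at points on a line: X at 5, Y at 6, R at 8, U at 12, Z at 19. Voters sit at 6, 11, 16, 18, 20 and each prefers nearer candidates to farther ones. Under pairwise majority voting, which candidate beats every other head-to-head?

With single-peaked preferences on a line, the Condorcet winner is the candidate closest to the median voter.
The median voter (position 16) is closest to Z at 19.
Check: Z vs R — voters closer to Z: 3 of 5.

Z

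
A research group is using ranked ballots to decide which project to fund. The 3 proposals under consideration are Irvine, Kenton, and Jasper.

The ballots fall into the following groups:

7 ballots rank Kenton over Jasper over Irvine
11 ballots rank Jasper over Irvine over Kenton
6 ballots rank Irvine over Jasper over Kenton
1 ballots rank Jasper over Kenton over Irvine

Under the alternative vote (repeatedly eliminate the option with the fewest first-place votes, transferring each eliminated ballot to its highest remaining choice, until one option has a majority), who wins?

Jasper

Round 1: Jasper 12, Kenton 7, Irvine 6. Irvine has the fewest and is eliminated.
Round 2: Jasper 18, Kenton 7. Jasper has a majority.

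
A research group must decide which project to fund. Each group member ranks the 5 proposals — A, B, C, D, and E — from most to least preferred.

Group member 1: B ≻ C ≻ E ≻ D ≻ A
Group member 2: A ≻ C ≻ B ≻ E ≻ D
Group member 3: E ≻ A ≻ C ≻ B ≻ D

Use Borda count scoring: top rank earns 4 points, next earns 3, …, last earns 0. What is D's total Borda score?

1

Borda scores:
  A: 0 + 4 + 3 = 7
  B: 4 + 2 + 1 = 7
  C: 3 + 3 + 2 = 8
  D: 1 + 0 + 0 = 1
  E: 2 + 1 + 4 = 7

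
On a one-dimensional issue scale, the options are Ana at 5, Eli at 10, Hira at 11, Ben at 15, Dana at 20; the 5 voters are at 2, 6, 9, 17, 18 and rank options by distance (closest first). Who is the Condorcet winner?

With single-peaked preferences on a line, the Condorcet winner is the candidate closest to the median voter.
The median voter (position 9) is closest to Eli at 10.
Check: Eli vs Ana — voters closer to Eli: 3 of 5.

Eli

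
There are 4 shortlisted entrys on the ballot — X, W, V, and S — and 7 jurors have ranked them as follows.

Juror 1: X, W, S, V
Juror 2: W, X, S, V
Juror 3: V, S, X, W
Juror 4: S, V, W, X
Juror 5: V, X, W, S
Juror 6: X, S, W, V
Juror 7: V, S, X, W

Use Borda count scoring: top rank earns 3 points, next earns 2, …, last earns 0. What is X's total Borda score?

Borda scores:
  X: 3 + 2 + 1 + 0 + 2 + 3 + 1 = 12
  W: 2 + 3 + 0 + 1 + 1 + 1 + 0 = 8
  V: 0 + 0 + 3 + 2 + 3 + 0 + 3 = 11
  S: 1 + 1 + 2 + 3 + 0 + 2 + 2 = 11

12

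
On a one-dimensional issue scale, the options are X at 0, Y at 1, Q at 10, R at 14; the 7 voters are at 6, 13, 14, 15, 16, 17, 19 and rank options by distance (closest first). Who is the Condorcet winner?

With single-peaked preferences on a line, the Condorcet winner is the candidate closest to the median voter.
The median voter (position 15) is closest to R at 14.
Check: R vs Y — voters closer to R: 6 of 7.

R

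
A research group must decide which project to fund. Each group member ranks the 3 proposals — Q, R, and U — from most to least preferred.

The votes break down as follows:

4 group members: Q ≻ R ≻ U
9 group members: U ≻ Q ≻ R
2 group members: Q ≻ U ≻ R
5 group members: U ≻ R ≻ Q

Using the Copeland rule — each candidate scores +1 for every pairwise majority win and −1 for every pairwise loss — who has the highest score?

Pairwise results:
  Q vs R: Q wins 15–5.
  Q vs U: U wins 14–6.
  R vs U: U wins 16–4.
Copeland scores (wins − losses):
  Q: 1 − 1 = 0
  R: 0 − 2 = -2
  U: 2 − 0 = 2
U has the best Copeland score.

U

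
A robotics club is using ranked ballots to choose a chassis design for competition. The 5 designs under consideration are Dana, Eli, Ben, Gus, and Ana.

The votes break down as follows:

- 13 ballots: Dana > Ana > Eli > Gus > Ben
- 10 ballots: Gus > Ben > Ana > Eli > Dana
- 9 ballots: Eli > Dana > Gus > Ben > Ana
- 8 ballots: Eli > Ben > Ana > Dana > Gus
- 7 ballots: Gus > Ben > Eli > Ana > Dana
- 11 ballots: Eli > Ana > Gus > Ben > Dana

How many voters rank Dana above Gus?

30

Ballots ranking Dana above Gus: 13+9+8 = 30.
Ballots ranking Gus above Dana: 10+7+11 = 28.
So 30 of 58 voters prefer Dana to Gus.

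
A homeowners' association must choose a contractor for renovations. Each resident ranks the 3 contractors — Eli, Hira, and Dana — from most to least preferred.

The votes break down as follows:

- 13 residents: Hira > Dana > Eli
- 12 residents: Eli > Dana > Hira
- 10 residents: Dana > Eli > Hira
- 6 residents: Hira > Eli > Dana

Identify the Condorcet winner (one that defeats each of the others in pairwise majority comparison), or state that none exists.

Dana

Head-to-head results (41 voters total):
Eli vs Hira: Eli wins 22–19.
Eli vs Dana: Dana wins 23–18.
Hira vs Dana: Dana wins 22–19.
Dana beats each rival — Eli (23–18), Hira (22–19) — so Dana is the Condorcet winner.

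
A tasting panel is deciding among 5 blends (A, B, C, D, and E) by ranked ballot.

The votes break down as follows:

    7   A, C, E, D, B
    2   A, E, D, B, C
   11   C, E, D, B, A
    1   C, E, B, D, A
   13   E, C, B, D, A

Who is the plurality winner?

First-place vote totals:
  A: 9
  B: 0
  C: 12
  D: 0
  E: 13
E has the most first-place votes.

E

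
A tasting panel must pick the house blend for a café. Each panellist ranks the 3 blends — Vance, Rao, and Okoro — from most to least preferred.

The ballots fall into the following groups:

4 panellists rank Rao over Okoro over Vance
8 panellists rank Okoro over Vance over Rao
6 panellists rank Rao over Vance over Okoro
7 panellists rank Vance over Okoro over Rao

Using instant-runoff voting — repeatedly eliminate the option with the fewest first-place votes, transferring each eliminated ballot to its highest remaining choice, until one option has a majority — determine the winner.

Okoro

Round 1: Rao 10, Okoro 8, Vance 7. Vance has the fewest and is eliminated.
Round 2: Okoro 15, Rao 10. Okoro has a majority.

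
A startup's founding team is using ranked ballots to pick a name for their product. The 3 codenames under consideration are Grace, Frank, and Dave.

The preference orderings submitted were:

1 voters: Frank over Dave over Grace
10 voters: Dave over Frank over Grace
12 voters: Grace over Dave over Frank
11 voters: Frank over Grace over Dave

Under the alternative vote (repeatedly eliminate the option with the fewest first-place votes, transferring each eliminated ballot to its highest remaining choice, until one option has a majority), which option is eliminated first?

Dave

Round 1: Grace 12, Frank 12, Dave 10. Dave has the fewest and is eliminated.
Round 2: Frank 22, Grace 12. Frank has a majority.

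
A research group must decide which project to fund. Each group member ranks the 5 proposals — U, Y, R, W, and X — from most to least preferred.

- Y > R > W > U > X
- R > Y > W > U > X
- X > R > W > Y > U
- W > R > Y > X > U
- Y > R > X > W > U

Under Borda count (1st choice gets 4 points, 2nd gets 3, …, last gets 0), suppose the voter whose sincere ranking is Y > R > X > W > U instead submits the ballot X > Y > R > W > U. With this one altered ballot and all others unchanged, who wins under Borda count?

R

Borda totals with the altered ballot: U 2, Y 13, R 15, W 11, X 9.
The winner is unchanged: still R.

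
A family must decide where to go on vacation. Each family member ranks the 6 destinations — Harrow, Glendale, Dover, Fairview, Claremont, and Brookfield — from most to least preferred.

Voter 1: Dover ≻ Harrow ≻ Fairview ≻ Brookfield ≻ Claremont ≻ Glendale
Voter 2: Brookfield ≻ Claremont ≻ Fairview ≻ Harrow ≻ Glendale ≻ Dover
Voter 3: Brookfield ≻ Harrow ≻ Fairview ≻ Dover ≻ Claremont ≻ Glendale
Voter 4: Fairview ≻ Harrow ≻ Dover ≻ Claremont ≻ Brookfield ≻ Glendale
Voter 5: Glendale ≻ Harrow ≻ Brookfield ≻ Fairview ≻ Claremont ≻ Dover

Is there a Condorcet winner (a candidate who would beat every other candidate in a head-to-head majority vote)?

Yes

Head-to-head results (5 voters total):
Harrow vs Glendale: Harrow wins 4–1.
Harrow vs Dover: Harrow wins 4–1.
Harrow vs Fairview: Harrow wins 3–2.
Harrow vs Claremont: Harrow wins 4–1.
Harrow vs Brookfield: Harrow wins 3–2.
Glendale vs Dover: Dover wins 3–2.
Glendale vs Fairview: Fairview wins 4–1.
Glendale vs Claremont: Claremont wins 4–1.
Glendale vs Brookfield: Brookfield wins 4–1.
Dover vs Fairview: Fairview wins 4–1.
Dover vs Claremont: Dover wins 3–2.
Dover vs Brookfield: Brookfield wins 3–2.
Fairview vs Claremont: Fairview wins 4–1.
Fairview vs Brookfield: Brookfield wins 3–2.
Claremont vs Brookfield: Brookfield wins 4–1.
Harrow beats each rival — Glendale (4–1), Dover (4–1), Fairview (3–2), Claremont (4–1), Brookfield (3–2) — so Harrow is the Condorcet winner.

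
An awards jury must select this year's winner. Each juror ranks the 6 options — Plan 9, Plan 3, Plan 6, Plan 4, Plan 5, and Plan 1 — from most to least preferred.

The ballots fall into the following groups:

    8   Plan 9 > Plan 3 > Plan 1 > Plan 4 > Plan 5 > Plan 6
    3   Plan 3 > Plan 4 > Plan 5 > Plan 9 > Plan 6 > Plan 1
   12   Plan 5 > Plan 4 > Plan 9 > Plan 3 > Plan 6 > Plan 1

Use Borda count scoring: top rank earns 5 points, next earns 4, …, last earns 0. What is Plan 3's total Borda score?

71

Borda scores:
  Plan 9: 8·5 + 3·2 + 12·3 = 82
  Plan 3: 8·4 + 3·5 + 12·2 = 71
  Plan 6: 8·0 + 3·1 + 12·1 = 15
  Plan 4: 8·2 + 3·4 + 12·4 = 76
  Plan 5: 8·1 + 3·3 + 12·5 = 77
  Plan 1: 8·3 + 3·0 + 12·0 = 24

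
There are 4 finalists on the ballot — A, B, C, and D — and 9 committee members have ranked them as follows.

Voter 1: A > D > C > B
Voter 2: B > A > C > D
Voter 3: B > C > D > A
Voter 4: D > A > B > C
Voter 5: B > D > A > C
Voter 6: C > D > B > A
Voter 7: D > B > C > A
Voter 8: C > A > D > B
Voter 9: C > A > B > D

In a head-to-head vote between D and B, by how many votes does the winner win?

1

Ballots ranking D above B: 5.
Ballots ranking B above D: 4.
D wins 5–4, a margin of 1.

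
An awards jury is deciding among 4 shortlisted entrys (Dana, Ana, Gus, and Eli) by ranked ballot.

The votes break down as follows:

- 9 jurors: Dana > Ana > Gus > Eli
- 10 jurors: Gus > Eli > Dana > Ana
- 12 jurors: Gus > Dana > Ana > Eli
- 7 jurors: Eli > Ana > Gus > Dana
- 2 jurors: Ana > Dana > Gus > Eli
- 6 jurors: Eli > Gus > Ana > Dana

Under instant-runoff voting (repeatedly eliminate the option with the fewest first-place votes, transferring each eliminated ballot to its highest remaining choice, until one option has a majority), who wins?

Gus

Round 1: Gus 22, Eli 13, Dana 9, Ana 2. Ana has the fewest and is eliminated.
Round 2: Gus 22, Eli 13, Dana 11. Dana has the fewest and is eliminated.
Round 3: Gus 33, Eli 13. Gus has a majority.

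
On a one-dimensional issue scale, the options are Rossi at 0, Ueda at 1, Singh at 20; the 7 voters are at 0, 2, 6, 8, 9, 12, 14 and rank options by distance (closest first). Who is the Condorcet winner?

With single-peaked preferences on a line, the Condorcet winner is the candidate closest to the median voter.
The median voter (position 8) is closest to Ueda at 1.
Check: Ueda vs Rossi — voters closer to Ueda: 6 of 7.

Ueda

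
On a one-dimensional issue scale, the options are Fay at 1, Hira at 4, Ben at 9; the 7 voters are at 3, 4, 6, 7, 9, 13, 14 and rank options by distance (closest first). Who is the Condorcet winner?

With single-peaked preferences on a line, the Condorcet winner is the candidate closest to the median voter.
The median voter (position 7) is closest to Ben at 9.
Check: Ben vs Fay — voters closer to Ben: 5 of 7.

Ben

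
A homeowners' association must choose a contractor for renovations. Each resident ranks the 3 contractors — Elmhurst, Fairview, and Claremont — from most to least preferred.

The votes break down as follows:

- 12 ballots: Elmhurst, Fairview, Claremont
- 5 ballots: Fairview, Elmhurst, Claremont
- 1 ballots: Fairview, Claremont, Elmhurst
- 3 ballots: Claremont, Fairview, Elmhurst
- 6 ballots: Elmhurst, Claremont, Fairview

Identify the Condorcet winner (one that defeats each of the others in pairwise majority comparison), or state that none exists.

Elmhurst

Head-to-head results (27 voters total):
Elmhurst vs Fairview: Elmhurst wins 18–9.
Elmhurst vs Claremont: Elmhurst wins 23–4.
Fairview vs Claremont: Fairview wins 18–9.
Elmhurst beats each rival — Fairview (18–9), Claremont (23–4) — so Elmhurst is the Condorcet winner.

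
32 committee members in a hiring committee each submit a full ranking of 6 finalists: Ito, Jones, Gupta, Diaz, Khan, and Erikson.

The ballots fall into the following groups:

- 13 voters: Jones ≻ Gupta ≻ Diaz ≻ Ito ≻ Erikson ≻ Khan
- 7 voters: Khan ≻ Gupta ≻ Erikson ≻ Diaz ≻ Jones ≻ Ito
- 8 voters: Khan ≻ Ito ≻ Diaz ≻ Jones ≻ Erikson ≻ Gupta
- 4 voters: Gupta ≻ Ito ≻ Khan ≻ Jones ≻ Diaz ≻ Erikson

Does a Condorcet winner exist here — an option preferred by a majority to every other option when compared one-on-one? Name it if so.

Head-to-head results (32 voters total):
Ito vs Jones: Jones wins 20–12.
Ito vs Gupta: Gupta wins 24–8.
Ito vs Diaz: Diaz wins 20–12.
Ito vs Khan: Ito wins 17–15.
Ito vs Erikson: Ito wins 25–7.
Jones vs Gupta: Jones wins 21–11.
Jones vs Diaz: Jones wins 17–15.
Jones vs Khan: Khan wins 19–13.
Jones vs Erikson: Jones wins 25–7.
Gupta vs Diaz: Gupta wins 24–8.
Gupta vs Khan: Gupta wins 17–15.
Gupta vs Erikson: Gupta wins 24–8.
Diaz vs Khan: Khan wins 19–13.
Diaz vs Erikson: Diaz wins 25–7.
Khan vs Erikson: Khan wins 19–13.
No candidate beats all others: Ito beats Khan beats Jones beats Ito, a majority cycle.

No Condorcet winner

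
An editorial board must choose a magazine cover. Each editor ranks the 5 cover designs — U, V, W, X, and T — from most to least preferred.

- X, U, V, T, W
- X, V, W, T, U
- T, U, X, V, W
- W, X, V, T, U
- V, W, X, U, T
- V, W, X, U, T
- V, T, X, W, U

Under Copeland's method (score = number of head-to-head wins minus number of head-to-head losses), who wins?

X

Pairwise results:
  U vs V: V wins 5–2.
  U vs W: W wins 5–2.
  U vs X: X wins 6–1.
  U vs T: T wins 4–3.
  V vs W: V wins 6–1.
  V vs X: X wins 4–3.
  V vs T: V wins 6–1.
  W vs X: X wins 4–3.
  W vs T: W wins 4–3.
  X vs T: X wins 5–2.
Copeland scores (wins − losses):
  U: 0 − 4 = -4
  V: 3 − 1 = 2
  W: 2 − 2 = 0
  X: 4 − 0 = 4
  T: 1 − 3 = -2
X has the best Copeland score.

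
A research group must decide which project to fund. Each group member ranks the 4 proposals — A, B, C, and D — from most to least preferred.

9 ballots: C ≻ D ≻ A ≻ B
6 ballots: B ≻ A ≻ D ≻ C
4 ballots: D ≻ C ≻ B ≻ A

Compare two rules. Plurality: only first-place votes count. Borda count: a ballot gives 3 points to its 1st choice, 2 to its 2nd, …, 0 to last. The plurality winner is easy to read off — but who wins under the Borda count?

D

Plurality first-place counts: A 0, B 6, C 9, D 4 → C.
Borda totals: A 21, B 22, C 35, D 36 → D.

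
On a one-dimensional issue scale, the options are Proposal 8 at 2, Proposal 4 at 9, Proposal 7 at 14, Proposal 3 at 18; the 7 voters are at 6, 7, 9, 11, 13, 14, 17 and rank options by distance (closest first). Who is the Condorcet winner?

Proposal 4

With single-peaked preferences on a line, the Condorcet winner is the candidate closest to the median voter.
The median voter (position 11) is closest to Proposal 4 at 9.
Check: Proposal 4 vs Proposal 8 — voters closer to Proposal 4: 7 of 7.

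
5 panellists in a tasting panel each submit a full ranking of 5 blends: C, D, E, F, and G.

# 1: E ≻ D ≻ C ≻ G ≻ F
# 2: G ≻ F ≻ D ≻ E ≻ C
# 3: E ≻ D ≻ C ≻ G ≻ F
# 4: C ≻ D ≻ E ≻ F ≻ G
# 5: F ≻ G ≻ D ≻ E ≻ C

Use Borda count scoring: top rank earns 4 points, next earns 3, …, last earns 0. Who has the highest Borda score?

Borda scores:
  C: 2 + 0 + 2 + 4 + 0 = 8
  D: 3 + 2 + 3 + 3 + 2 = 13
  E: 4 + 1 + 4 + 2 + 1 = 12
  F: 0 + 3 + 0 + 1 + 4 = 8
  G: 1 + 4 + 1 + 0 + 3 = 9
D has the highest total.

D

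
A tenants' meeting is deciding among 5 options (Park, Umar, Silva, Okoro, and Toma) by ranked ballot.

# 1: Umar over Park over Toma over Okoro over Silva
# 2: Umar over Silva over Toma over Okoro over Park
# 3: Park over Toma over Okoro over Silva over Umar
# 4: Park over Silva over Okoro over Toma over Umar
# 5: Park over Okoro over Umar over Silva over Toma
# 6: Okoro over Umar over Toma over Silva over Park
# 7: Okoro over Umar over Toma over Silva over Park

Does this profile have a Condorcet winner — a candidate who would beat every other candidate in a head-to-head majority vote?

No

Head-to-head results (7 voters total):
Park vs Umar: Umar wins 4–3.
Park vs Silva: Park wins 4–3.
Park vs Okoro: Park wins 4–3.
Park vs Toma: Park wins 4–3.
Umar vs Silva: Umar wins 5–2.
Umar vs Okoro: Okoro wins 5–2.
Umar vs Toma: Umar wins 5–2.
Silva vs Okoro: Okoro wins 5–2.
Silva vs Toma: Toma wins 4–3.
Okoro vs Toma: Okoro wins 4–3.
No candidate beats all others: Park beats Okoro beats Umar beats Park, a majority cycle.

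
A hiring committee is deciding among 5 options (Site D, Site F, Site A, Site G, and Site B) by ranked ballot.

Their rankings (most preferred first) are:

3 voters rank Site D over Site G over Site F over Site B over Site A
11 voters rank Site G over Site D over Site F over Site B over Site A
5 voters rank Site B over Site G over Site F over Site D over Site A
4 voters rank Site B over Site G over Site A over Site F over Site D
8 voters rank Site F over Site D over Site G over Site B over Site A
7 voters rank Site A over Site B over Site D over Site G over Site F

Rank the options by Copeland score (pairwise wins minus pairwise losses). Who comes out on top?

Site G

Pairwise results:
  Site D vs Site F: Site D wins 21–17.
  Site D vs Site A: Site D wins 27–11.
  Site D vs Site G: Site G wins 20–18.
  Site D vs Site B: Site D wins 22–16.
  Site F vs Site A: Site F wins 27–11.
  Site F vs Site G: Site G wins 30–8.
  Site F vs Site B: Site F wins 22–16.
  Site A vs Site G: Site G wins 31–7.
  Site A vs Site B: Site B wins 31–7.
  Site G vs Site B: Site G wins 22–16.
Copeland scores (wins − losses):
  Site D: 3 − 1 = 2
  Site F: 2 − 2 = 0
  Site A: 0 − 4 = -4
  Site G: 4 − 0 = 4
  Site B: 1 − 3 = -2
Site G has the best Copeland score.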